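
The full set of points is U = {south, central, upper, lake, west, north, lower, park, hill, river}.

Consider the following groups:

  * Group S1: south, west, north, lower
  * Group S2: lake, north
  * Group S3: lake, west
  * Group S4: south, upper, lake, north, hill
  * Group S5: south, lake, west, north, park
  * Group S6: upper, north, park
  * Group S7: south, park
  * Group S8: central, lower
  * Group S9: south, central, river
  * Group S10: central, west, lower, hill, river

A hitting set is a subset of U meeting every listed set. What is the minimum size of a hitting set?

4

The 4 points {central, west, north, park} hit every group.
No choice of 3 points meets every group, so 4 is the minimum.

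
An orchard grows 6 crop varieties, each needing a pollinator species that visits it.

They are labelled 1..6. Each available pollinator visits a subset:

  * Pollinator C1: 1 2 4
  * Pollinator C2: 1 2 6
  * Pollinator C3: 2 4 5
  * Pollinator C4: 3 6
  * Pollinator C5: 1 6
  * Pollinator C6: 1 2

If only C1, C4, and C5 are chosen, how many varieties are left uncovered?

Union of C1, C4, C5 = {1, 2, 3, 4, 6}.
Not covered: 5 — 1 variety.

1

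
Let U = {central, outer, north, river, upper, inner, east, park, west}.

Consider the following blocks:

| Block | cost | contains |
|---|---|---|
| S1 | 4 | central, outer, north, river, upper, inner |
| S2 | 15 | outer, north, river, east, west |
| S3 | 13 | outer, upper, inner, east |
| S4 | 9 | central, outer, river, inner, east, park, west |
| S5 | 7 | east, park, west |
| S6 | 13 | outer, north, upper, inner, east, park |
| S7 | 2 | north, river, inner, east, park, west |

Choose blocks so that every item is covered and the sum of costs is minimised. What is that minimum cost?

6

S1, S7 together cover every item (S1 ∪ S7 = {central, outer, north, river, upper, inner, east, park, west}); total cost 4 + 2 = 6.
No covering selection has total cost below 6.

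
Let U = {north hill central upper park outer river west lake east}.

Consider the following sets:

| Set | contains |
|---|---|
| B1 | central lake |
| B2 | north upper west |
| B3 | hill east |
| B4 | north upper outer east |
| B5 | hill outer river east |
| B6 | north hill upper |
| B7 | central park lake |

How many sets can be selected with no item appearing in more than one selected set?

3

B1, B2, B3 are pairwise disjoint (B1={central,lake}; B2={north,upper,west}; B3={hill,east}).
Every remaining set overlaps one of these, and no 4 of the listed sets are pairwise disjoint, so 3 is the maximum.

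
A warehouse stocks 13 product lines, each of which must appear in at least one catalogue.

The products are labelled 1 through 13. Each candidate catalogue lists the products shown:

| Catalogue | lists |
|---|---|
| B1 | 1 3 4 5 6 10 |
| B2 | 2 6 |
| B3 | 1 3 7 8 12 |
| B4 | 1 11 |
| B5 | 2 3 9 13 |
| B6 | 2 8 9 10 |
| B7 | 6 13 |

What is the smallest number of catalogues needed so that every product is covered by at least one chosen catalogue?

4

B1 and B3 and B4 and B5 together: B1 ∪ B3 ∪ B4 ∪ B5 = {1, 2, 3, 4, 5, 6, 7, 8, 9, 10, 11, 12, 13} — every product is covered.
Only B1 contains 4, so B1 is forced; the remaining 7 products need at least 3 more catalogues (each remaining catalogue adds at most 3) — so at least 4 catalogues are needed, and 4 is optimal.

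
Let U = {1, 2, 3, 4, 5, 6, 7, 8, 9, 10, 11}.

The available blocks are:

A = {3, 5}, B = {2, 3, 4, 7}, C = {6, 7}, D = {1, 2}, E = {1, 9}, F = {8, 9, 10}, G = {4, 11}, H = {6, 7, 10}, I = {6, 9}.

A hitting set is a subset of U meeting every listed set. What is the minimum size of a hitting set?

5

Take T = {2, 3, 7, 9, 11}. Each listed block contains at least one of these, so T is a hitting set of size 5.
The blocks A, C, D, F, G are pairwise disjoint, so any hitting set needs a separate element for each — at least 5. Hence 5 is optimal.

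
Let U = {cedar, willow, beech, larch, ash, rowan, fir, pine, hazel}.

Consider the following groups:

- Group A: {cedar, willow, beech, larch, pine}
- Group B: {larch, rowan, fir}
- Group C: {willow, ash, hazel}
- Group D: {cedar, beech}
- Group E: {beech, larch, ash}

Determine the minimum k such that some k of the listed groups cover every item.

Take {A, B, C}. Their union is {cedar, willow, beech, larch, ash, rowan, fir, pine, hazel}, which is all 9 items.
Only B contains rowan, so B is forced; the remaining 6 items need at least 2 more groups (each remaining group adds at most 4) — so at least 3 groups are needed, and 3 is optimal.

3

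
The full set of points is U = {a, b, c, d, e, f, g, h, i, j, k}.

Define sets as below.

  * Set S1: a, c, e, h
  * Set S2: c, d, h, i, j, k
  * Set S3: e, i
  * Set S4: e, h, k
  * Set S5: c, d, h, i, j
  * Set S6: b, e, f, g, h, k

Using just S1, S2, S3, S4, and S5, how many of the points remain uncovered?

3

Union of S1, S2, S3, S4, S5 = {a, c, d, e, h, i, j, k}.
Not covered: b, f, g — 3 points.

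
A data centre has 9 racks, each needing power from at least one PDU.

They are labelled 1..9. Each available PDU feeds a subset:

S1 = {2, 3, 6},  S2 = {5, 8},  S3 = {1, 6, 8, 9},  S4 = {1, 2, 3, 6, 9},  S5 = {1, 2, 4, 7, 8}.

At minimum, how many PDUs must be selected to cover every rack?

3

S2 and S4 and S5 together: S2 ∪ S4 ∪ S5 = {1, 2, 3, 4, 5, 6, 7, 8, 9} — every rack is covered.
Only S5 contains 4, so S5 is forced; the remaining 4 racks need at least 2 more PDUs (each remaining PDU adds at most 3) — so at least 3 PDUs are needed, and 3 is optimal.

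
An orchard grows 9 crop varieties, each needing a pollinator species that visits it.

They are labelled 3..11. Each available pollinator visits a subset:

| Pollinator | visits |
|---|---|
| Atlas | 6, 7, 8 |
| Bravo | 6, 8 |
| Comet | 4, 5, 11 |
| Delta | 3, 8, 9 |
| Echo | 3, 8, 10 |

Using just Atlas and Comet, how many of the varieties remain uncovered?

3

Union of Atlas, Comet = {4, 5, 6, 7, 8, 11}.
Not covered: 3, 9, 10 — 3 varieties.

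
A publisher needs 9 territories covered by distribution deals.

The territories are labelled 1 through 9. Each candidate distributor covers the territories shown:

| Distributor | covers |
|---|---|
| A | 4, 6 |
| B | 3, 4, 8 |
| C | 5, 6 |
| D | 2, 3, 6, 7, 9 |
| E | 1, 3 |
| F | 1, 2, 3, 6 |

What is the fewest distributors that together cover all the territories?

4

B and C and D and E together: B ∪ C ∪ D ∪ E = {1, 2, 3, 4, 5, 6, 7, 8, 9} — every territory is covered.
No 3 of the 6 distributors cover everything (all 20 combinations miss at least one territory), so 4 is optimal.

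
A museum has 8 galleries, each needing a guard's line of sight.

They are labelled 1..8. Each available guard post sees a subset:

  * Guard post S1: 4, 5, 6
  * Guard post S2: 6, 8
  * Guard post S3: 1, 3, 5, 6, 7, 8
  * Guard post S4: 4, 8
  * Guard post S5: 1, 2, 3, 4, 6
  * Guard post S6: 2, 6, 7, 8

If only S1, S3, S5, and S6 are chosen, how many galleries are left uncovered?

Union of S1, S3, S5, S6 = {1, 2, 3, 4, 5, 6, 7, 8} — that's every gallery, so 0 are uncovered.

0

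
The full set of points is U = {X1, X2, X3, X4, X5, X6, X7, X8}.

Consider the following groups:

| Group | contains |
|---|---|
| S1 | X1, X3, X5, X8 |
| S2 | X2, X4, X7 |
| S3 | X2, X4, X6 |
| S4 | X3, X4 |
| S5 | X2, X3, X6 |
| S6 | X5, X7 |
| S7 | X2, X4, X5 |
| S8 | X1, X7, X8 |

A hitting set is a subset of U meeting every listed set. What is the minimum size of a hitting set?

Take H = {X2, X3, X7}. Each listed group contains at least one of these, so H is a hitting set of size 3.
No choice of 2 points meets every group, so 3 is the minimum.

3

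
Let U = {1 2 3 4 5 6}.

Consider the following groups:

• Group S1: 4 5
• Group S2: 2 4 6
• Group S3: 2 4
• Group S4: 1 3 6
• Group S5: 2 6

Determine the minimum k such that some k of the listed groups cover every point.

3

Take {S1, S4, S5}. Their union is {1, 2, 3, 4, 5, 6}, which is all 6 points.
Only S4 contains 1, so S4 is forced; the remaining 3 points need at least 2 more groups (each remaining group adds at most 2) — so at least 3 groups are needed, and 3 is optimal.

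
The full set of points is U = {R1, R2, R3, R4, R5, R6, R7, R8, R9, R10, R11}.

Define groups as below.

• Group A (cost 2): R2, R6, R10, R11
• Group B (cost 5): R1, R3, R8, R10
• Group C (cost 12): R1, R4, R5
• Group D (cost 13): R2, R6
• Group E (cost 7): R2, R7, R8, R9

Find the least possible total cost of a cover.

A, B, C, E together cover every point (A ∪ B ∪ C ∪ E = {R1, R2, R3, R4, R5, R6, R7, R8, R9, R10, R11}); total cost 2 + 5 + 12 + 7 = 26.
No covering selection has total cost below 26.

26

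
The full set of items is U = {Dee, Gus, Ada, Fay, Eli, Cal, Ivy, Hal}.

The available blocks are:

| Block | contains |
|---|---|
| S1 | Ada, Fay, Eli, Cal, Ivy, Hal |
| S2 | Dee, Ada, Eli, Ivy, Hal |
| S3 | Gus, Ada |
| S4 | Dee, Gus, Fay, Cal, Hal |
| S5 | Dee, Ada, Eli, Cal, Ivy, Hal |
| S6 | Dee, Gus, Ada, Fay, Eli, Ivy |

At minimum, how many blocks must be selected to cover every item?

2

S1 and S4 cover everything between them: the union {Dee, Gus, Ada, Fay, Eli, Cal, Ivy, Hal} is all of U.
No single block has all 8 items (the largest, S1, has 6), so 2 is optimal.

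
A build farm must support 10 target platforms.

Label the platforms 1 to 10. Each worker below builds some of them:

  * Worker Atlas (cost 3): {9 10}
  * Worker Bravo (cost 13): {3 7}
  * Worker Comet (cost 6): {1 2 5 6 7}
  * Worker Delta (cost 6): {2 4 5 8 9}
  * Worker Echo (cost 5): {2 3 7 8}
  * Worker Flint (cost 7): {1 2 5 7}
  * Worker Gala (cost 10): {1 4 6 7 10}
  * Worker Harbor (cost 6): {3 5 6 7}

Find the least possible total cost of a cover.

Atlas, Comet, Delta, Echo together cover every platform (Atlas ∪ Comet ∪ Delta ∪ Echo = {1, 2, 3, 4, 5, 6, 7, 8, 9, 10}); total cost 3 + 6 + 6 + 5 = 20.
No covering selection has total cost below 20.

20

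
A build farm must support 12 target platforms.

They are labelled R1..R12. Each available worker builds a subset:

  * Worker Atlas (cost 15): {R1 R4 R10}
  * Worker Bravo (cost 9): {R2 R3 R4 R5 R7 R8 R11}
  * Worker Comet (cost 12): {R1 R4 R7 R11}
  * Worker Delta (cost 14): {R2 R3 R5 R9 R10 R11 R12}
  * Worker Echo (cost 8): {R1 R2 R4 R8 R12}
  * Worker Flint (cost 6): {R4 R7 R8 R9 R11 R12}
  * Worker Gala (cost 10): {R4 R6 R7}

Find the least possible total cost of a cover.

32

Delta, Echo, Gala together cover every platform (Delta ∪ Echo ∪ Gala = {R1, R2, R3, R4, R5, R6, R7, R8, R9, R10, R11, R12}); total cost 14 + 8 + 10 = 32.
The greedy pick Flint, Bravo, Atlas, Gala costs 40; no covering selection beats 32.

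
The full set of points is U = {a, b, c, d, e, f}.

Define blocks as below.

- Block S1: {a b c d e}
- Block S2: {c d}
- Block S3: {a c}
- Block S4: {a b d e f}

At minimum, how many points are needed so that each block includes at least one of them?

2

The 2 points {a, d} hit every block.
No single point lies in every block, so at least 2 are needed and 2 is optimal.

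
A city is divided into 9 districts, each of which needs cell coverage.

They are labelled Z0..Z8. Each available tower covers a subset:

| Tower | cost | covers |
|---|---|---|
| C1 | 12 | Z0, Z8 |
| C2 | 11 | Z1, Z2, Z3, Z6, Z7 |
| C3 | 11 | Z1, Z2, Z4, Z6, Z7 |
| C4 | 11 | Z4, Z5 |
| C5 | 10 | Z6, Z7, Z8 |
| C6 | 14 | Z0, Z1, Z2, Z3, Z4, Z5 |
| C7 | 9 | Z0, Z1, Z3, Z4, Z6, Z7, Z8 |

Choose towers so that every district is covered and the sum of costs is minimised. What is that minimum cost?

C6, C7 together cover every district (C6 ∪ C7 = {Z0, Z1, Z2, Z3, Z4, Z5, Z6, Z7, Z8}); total cost 14 + 9 = 23.
No covering selection has total cost below 23.

23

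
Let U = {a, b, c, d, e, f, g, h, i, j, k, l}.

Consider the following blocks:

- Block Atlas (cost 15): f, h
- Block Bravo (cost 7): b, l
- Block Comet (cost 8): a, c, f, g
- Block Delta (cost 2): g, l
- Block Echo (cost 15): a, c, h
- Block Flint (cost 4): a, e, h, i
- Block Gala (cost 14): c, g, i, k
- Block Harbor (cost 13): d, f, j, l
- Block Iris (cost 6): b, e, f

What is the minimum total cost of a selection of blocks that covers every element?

Flint, Gala, Harbor, Iris together cover every element (Flint ∪ Gala ∪ Harbor ∪ Iris = {a, b, c, d, e, f, g, h, i, j, k, l}); total cost 4 + 14 + 13 + 6 = 37.
The greedy pick Delta, Flint, Iris, Harbor, Gala costs 39; no covering selection beats 37.

37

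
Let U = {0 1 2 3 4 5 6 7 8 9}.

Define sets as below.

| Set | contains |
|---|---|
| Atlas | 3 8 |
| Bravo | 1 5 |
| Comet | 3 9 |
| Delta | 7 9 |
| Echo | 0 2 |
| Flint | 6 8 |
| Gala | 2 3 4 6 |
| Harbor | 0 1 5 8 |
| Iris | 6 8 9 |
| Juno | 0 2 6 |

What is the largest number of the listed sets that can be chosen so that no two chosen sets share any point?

4

Atlas, Bravo, Delta, Juno are pairwise disjoint (Atlas={3,8}; Bravo={1,5}; Delta={7,9}; Juno={0,2,6}).
Every remaining set overlaps one of these, and no 5 of the listed sets are pairwise disjoint, so 4 is the maximum.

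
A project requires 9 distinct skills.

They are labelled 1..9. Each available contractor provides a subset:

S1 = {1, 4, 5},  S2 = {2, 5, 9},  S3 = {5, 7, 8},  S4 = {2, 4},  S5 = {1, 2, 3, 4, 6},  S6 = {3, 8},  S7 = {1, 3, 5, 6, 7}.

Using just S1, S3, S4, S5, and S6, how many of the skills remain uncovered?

1

Union of S1, S3, S4, S5, S6 = {1, 2, 3, 4, 5, 6, 7, 8}.
Not covered: 9 — 1 skill.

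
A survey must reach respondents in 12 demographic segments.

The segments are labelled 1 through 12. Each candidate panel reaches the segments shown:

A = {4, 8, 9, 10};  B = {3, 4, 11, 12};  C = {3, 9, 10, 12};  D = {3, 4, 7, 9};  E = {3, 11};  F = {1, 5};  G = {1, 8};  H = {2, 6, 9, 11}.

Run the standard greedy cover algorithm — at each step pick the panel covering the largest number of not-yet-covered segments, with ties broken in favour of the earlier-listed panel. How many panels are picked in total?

Greedy: pick A (covers 4 new) → pick B (covers 3 new) → pick F (covers 2 new) → pick H (covers 2 new) → pick D (covers 1 new). Total picks: 5.

5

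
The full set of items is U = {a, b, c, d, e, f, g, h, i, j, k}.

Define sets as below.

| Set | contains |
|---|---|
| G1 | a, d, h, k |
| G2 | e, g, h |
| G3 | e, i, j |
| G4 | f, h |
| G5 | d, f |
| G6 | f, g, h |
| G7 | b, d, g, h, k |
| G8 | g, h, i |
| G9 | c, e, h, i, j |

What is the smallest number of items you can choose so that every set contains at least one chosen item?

3

The 3 items {d, h, j} hit every set.
No choice of 2 items meets every set, so 3 is the minimum.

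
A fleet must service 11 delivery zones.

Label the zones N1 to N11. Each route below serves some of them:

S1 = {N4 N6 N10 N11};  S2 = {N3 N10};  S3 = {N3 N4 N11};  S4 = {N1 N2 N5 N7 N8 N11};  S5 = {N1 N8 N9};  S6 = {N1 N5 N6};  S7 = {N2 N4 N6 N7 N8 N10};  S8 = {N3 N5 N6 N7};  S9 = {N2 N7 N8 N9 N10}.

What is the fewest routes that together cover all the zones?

Take {S3, S6, S9}. Their union is {N1, N2, N3, N4, N5, N6, N7, N8, N9, N10, N11}, which is all 11 zones.
No 2 of the 9 routes cover everything (all 36 combinations miss at least one zone), so 3 is optimal.

3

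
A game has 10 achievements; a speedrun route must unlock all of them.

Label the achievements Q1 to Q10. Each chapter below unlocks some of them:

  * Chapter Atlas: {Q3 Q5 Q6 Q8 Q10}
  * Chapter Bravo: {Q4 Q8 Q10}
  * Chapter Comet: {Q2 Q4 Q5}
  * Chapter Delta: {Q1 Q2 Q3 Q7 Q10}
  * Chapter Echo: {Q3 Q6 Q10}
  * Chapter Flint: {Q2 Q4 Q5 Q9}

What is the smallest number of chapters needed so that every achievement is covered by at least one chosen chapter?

3

Atlas and Delta and Flint together: Atlas ∪ Delta ∪ Flint = {Q1, Q2, Q3, Q4, Q5, Q6, Q7, Q8, Q9, Q10} — every achievement is covered.
Only Delta contains Q1, so Delta is forced; the remaining 5 achievements need at least 2 more chapters (each remaining chapter adds at most 3) — so at least 3 chapters are needed, and 3 is optimal.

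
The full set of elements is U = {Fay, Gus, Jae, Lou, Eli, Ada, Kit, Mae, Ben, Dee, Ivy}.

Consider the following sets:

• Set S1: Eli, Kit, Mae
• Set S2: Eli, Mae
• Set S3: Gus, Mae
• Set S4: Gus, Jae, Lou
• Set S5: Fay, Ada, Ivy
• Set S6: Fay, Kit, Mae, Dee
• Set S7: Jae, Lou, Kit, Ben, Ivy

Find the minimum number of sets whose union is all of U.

S1 and S4 and S5 and S6 and S7 together: S1 ∪ S4 ∪ S5 ∪ S6 ∪ S7 = {Fay, Gus, Jae, Lou, Eli, Ada, Kit, Mae, Ben, Dee, Ivy} — every element is covered.
No 4 of the 7 sets cover everything (all 35 combinations miss at least one element), so 5 is optimal.

5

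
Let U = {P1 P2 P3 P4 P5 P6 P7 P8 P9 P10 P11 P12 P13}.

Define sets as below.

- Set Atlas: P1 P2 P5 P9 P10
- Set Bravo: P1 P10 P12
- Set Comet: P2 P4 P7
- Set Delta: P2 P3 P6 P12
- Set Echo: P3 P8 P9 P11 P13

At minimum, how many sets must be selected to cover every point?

Atlas, Comet, Delta, and Echo cover everything between them: the union {P1, P2, P3, P4, P5, P6, P7, P8, P9, P10, P11, P12, P13} is all of U.
Only Delta contains P6, so Delta is forced; the remaining 9 points need at least 3 more sets (each remaining set adds at most 4) — so at least 4 sets are needed, and 4 is optimal.

4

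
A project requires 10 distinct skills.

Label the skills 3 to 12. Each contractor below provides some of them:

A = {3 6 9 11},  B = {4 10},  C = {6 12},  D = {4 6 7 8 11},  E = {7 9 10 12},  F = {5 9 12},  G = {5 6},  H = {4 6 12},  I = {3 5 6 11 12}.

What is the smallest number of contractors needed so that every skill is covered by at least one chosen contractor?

Take {D, E, I}. Their union is {3, 4, 5, 6, 7, 8, 9, 10, 11, 12}, which is all 10 skills.
Only D contains 8, so D is forced; the remaining 5 skills need at least 2 more contractors (each remaining contractor adds at most 3) — so at least 3 contractors are needed, and 3 is optimal.

3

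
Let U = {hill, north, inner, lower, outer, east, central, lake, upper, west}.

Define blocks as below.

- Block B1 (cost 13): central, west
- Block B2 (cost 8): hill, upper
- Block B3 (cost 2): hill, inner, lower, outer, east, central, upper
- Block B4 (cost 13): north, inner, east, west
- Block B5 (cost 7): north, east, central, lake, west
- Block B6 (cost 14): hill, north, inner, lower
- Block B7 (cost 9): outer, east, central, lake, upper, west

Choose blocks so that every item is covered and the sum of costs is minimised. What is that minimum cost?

9

B3, B5 together cover every item (B3 ∪ B5 = {hill, north, inner, lower, outer, east, central, lake, upper, west}); total cost 2 + 7 = 9.
No covering selection has total cost below 9.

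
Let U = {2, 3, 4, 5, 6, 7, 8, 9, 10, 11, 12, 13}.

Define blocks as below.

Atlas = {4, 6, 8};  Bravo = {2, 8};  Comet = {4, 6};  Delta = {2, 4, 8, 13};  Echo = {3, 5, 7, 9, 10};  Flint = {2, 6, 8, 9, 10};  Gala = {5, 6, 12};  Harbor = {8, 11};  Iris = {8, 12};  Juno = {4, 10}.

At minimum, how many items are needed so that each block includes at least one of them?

3

Take H = {4, 5, 8}. Each listed block contains at least one of these, so H is a hitting set of size 3.
The blocks Bravo, Comet, Echo are pairwise disjoint, so any hitting set needs a separate item for each — at least 3. Hence 3 is optimal.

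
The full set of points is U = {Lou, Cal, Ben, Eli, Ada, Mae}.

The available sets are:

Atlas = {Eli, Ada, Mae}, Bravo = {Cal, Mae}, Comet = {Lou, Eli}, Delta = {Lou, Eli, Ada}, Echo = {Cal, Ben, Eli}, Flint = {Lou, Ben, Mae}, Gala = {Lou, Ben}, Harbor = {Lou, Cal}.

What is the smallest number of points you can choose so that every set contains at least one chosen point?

3

The 3 points {Cal, Ben, Eli} hit every set.
No choice of 2 points meets every set, so 3 is the minimum.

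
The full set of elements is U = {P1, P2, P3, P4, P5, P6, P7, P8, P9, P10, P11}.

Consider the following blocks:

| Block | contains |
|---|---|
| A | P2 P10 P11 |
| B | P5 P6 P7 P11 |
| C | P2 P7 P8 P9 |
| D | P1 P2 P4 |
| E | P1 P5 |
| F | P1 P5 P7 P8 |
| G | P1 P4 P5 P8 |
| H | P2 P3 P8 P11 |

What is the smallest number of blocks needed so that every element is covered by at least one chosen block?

5

A and B and C and D and H together: A ∪ B ∪ C ∪ D ∪ H = {P1, P2, P3, P4, P5, P6, P7, P8, P9, P10, P11} — every element is covered.
No 4 of the 8 blocks cover everything (all 70 combinations miss at least one element), so 5 is optimal.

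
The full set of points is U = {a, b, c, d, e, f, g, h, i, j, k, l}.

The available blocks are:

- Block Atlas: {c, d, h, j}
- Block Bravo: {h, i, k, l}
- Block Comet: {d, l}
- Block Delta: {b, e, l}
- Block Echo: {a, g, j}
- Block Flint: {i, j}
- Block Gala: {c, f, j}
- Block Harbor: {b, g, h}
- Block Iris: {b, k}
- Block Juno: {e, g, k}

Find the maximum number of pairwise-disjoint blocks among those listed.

3

Comet, Gala, Juno are pairwise disjoint (Comet={d,l}; Gala={c,f,j}; Juno={e,g,k}).
Every remaining block overlaps one of these, and no 4 of the listed blocks are pairwise disjoint, so 3 is the maximum.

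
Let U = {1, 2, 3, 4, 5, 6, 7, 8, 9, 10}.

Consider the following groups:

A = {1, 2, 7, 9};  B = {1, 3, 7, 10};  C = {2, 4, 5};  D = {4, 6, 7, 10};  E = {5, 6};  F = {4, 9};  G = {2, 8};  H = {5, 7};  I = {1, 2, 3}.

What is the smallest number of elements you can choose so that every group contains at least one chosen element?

Take T = {1, 4, 5, 8}. Each listed group contains at least one of these, so T is a hitting set of size 4.
The groups B, E, F, G are pairwise disjoint, so any hitting set needs a separate element for each — at least 4. Hence 4 is optimal.

4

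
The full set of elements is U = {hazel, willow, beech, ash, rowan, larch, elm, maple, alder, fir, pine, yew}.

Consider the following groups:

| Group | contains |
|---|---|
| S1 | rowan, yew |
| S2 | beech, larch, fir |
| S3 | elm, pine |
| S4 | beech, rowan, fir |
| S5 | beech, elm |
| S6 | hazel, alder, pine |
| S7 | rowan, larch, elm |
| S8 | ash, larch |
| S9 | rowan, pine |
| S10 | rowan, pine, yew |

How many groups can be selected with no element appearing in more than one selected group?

S1, S5, S6, S8 are pairwise disjoint (S1={rowan,yew}; S5={beech,elm}; S6={hazel,alder,pine}; S8={ash,larch}).
Every remaining group overlaps one of these, and no 5 of the listed groups are pairwise disjoint, so 4 is the maximum.

4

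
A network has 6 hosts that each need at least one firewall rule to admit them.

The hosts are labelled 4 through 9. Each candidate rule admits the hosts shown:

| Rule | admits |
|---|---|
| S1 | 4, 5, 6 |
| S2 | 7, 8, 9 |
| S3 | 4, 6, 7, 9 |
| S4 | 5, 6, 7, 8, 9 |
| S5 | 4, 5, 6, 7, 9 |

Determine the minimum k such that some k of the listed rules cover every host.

2

S2 and S5 together: S2 ∪ S5 = {4, 5, 6, 7, 8, 9} — every host is covered.
No single rule has all 6 hosts (the largest, S4, has 5), so 2 is optimal.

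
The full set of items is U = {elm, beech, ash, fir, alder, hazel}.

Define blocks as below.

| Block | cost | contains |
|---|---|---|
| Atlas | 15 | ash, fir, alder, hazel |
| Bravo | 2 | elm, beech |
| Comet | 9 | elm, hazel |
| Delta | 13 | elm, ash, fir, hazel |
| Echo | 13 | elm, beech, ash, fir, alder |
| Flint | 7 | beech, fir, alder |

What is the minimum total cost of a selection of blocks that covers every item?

Atlas, Bravo together cover every item (Atlas ∪ Bravo = {elm, beech, ash, fir, alder, hazel}); total cost 15 + 2 = 17.
The greedy pick Bravo, Flint, Delta costs 22; no covering selection beats 17.

17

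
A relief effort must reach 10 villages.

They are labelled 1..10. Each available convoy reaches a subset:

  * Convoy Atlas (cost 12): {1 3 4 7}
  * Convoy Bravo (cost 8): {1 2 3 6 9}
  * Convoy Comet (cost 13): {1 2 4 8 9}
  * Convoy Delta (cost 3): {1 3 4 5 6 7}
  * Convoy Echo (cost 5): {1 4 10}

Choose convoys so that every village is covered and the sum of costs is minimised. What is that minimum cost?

21

Comet, Delta, Echo together cover every village (Comet ∪ Delta ∪ Echo = {1, 2, 3, 4, 5, 6, 7, 8, 9, 10}); total cost 13 + 3 + 5 = 21.
The greedy pick Delta, Bravo, Echo, Comet costs 29; no covering selection beats 21.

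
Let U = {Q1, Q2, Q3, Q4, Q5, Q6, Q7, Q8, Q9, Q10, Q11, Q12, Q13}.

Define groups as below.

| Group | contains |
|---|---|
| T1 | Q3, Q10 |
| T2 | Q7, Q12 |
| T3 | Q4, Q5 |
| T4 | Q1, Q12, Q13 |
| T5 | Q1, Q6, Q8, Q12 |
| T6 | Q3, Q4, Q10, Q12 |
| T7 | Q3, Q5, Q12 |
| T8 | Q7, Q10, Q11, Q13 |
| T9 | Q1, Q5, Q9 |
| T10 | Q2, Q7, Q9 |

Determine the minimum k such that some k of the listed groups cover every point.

5

T3, T5, T7, T8, and T10 cover everything between them: the union {Q1, Q2, Q3, Q4, Q5, Q6, Q7, Q8, Q9, Q10, Q11, Q12, Q13} is all of U.
No 4 of the 10 groups cover everything (all 210 combinations miss at least one point), so 5 is optimal.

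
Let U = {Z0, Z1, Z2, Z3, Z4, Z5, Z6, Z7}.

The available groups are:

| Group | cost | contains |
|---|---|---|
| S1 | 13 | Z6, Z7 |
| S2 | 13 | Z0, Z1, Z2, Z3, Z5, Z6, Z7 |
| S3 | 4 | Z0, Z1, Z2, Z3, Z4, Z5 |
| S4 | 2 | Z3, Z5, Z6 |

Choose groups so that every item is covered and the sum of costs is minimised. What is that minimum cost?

17

S2, S3 together cover every item (S2 ∪ S3 = {Z0, Z1, Z2, Z3, Z4, Z5, Z6, Z7}); total cost 13 + 4 = 17.
The greedy pick S3, S4, S1 costs 19; no covering selection beats 17.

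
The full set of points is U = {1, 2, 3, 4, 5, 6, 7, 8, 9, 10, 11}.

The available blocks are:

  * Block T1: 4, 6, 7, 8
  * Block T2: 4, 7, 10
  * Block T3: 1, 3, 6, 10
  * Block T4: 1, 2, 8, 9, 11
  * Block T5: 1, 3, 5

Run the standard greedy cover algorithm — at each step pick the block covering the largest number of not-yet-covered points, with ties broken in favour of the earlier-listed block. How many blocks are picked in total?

4

Greedy: pick T4 (covers 5 new) → pick T1 (covers 3 new) → pick T3 (covers 2 new) → pick T5 (covers 1 new). Total picks: 4.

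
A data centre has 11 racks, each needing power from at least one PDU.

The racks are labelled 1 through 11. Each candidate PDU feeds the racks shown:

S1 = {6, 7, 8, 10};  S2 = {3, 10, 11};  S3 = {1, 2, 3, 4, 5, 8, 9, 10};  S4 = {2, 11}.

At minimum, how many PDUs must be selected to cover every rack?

3

Take {S1, S2, S3}. Their union is {1, 2, 3, 4, 5, 6, 7, 8, 9, 10, 11}, which is all 11 racks.
Only S3 contains 1, so S3 is forced; the remaining 3 racks need at least 2 more PDUs (each remaining PDU adds at most 2) — so at least 3 PDUs are needed, and 3 is optimal.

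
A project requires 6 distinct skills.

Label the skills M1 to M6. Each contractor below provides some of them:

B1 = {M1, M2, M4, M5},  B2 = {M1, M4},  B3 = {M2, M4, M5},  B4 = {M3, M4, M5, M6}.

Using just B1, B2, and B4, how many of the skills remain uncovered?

0

Union of B1, B2, B4 = {M1, M2, M3, M4, M5, M6} — that's every skill, so 0 are uncovered.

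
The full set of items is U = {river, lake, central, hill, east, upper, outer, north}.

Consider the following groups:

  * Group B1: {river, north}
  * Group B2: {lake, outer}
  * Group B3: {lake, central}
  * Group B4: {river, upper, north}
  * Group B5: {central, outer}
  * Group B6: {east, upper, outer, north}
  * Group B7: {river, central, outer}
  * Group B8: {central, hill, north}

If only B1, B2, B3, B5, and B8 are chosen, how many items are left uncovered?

Union of B1, B2, B3, B5, B8 = {river, lake, central, hill, outer, north}.
Not covered: east, upper — 2 items.

2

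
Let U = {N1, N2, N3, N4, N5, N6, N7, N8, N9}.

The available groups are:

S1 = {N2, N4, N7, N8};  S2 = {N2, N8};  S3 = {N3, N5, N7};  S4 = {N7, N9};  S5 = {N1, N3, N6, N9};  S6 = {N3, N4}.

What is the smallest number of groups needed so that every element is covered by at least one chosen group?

3

S1 and S3 and S5 together: S1 ∪ S3 ∪ S5 = {N1, N2, N3, N4, N5, N6, N7, N8, N9} — every element is covered.
Each group has at most 4 elements, and 2·4 = 8 < 9 — so at least 3 groups are needed, and 3 is optimal.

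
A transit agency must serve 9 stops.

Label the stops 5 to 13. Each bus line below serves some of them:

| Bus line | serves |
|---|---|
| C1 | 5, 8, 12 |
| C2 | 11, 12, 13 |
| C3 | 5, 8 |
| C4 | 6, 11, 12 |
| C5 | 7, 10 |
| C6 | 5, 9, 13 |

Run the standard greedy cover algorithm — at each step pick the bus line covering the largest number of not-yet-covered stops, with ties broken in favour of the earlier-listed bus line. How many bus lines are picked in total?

5

Greedy: pick C1 (covers 3 new) → pick C2 (covers 2 new) → pick C5 (covers 2 new) → pick C4 (covers 1 new) → pick C6 (covers 1 new). Total picks: 5.
(The true minimum cover uses only 4 bus lines, so greedy is not optimal here.)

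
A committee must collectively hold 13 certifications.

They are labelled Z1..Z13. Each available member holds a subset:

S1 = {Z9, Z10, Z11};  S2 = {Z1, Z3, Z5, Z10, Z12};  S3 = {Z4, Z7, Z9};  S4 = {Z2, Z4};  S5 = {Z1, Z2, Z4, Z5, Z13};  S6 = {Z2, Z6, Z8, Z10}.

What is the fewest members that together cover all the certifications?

5

S1 and S2 and S3 and S5 and S6 together: S1 ∪ S2 ∪ S3 ∪ S5 ∪ S6 = {Z1, Z2, Z3, Z4, Z5, Z6, Z7, Z8, Z9, Z10, Z11, Z12, Z13} — every certification is covered.
No 4 of the 6 members cover everything (all 15 combinations miss at least one certification), so 5 is optimal.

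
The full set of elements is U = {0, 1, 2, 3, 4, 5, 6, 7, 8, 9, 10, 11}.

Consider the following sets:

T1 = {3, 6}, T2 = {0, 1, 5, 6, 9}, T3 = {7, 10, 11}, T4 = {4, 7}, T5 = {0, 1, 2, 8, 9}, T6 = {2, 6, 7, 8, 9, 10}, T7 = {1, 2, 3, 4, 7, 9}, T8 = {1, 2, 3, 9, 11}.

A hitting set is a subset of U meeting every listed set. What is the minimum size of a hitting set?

3

The 3 elements {1, 6, 7} hit every set.
The sets T1, T3, T5 are pairwise disjoint, so any hitting set needs a separate element for each — at least 3. Hence 3 is optimal.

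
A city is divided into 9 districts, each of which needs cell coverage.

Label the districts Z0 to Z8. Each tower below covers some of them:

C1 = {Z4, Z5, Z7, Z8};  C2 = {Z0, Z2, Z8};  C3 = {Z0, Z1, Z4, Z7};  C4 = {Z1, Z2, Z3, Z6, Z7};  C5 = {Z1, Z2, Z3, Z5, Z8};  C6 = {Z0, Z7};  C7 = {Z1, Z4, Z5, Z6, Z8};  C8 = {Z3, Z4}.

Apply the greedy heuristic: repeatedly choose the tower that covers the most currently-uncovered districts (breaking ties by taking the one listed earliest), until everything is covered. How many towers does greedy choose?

Greedy: pick C4 (covers 5 new) → pick C1 (covers 3 new) → pick C2 (covers 1 new). Total picks: 3.

3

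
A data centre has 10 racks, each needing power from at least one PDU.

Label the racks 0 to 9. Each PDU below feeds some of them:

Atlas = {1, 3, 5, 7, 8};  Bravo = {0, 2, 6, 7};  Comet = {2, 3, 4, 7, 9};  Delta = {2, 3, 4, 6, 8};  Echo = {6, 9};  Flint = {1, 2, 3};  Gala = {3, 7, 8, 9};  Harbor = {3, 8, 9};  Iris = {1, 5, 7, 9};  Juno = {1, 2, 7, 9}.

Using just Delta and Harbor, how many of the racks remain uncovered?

Union of Delta, Harbor = {2, 3, 4, 6, 8, 9}.
Not covered: 0, 1, 5, 7 — 4 racks.

4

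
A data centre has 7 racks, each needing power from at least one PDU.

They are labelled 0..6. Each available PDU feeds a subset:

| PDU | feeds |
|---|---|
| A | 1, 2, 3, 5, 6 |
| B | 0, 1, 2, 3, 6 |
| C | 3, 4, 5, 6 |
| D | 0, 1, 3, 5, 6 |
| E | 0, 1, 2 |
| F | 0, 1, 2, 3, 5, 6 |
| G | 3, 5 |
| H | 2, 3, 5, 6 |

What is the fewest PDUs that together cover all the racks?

Take {C, E}. Their union is {0, 1, 2, 3, 4, 5, 6}, which is all 7 racks.
No single PDU has all 7 racks (the largest, F, has 6), so 2 is optimal.

2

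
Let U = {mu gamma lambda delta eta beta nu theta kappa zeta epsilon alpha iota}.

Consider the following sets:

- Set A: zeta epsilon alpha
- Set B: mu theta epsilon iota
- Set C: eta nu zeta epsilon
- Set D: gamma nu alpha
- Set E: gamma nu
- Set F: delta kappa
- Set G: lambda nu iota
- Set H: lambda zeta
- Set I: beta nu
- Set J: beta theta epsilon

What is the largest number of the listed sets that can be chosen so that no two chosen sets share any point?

B, F, H, I are pairwise disjoint (B={mu,theta,epsilon,iota}; F={delta,kappa}; H={lambda,zeta}; I={beta,nu}).
Every remaining set overlaps one of these, and no 5 of the listed sets are pairwise disjoint, so 4 is the maximum.

4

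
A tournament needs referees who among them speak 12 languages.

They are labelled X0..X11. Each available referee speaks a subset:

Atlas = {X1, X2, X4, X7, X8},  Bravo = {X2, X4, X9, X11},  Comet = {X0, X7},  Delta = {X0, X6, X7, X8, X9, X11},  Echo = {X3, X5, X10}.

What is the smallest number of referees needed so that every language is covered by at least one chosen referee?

Atlas and Delta and Echo together: Atlas ∪ Delta ∪ Echo = {X0, X1, X2, X3, X4, X5, X6, X7, X8, X9, X10, X11} — every language is covered.
Only Atlas contains X1, so Atlas is forced; the remaining 7 languages need at least 2 more referees (each remaining referee adds at most 4) — so at least 3 referees are needed, and 3 is optimal.

3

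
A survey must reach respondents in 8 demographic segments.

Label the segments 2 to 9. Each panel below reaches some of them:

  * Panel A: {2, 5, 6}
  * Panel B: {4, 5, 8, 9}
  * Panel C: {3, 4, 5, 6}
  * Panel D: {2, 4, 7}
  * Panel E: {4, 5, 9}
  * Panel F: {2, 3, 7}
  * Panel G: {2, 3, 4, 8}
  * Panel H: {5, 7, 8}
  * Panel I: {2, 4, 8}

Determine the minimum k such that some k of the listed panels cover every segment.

A and B and F together: A ∪ B ∪ F = {2, 3, 4, 5, 6, 7, 8, 9} — every segment is covered.
No 2 of the 9 panels cover everything (all 36 combinations miss at least one segment), so 3 is optimal.

3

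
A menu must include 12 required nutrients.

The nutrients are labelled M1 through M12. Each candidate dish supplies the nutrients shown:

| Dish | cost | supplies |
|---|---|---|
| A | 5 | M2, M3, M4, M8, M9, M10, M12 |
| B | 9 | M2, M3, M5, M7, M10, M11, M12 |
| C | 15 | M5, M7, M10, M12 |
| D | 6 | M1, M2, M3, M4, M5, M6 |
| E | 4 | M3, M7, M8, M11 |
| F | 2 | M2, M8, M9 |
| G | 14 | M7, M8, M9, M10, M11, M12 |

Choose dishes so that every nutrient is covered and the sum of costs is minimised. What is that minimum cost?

A, D, E together cover every nutrient (A ∪ D ∪ E = {M1, M2, M3, M4, M5, M6, M7, M8, M9, M10, M11, M12}); total cost 5 + 6 + 4 = 15.
The greedy pick F, D, E, A costs 17; no covering selection beats 15.

15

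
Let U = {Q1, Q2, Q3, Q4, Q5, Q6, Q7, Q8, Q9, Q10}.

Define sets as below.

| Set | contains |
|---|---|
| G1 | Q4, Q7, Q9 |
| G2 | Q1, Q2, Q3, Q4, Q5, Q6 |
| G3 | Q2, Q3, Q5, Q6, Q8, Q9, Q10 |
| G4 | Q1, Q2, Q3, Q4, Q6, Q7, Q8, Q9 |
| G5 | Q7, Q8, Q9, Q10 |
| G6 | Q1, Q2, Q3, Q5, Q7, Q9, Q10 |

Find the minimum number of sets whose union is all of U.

Take {G3, G4}. Their union is {Q1, Q2, Q3, Q4, Q5, Q6, Q7, Q8, Q9, Q10}, which is all 10 elements.
No single set has all 10 elements (the largest, G4, has 8), so 2 is optimal.

2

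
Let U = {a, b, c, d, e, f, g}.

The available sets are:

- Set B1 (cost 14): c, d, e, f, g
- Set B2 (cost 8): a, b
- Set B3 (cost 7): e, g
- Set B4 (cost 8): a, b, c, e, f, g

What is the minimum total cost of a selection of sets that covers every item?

B1, B4 together cover every item (B1 ∪ B4 = {a, b, c, d, e, f, g}); total cost 14 + 8 = 22.
No covering selection has total cost below 22.

22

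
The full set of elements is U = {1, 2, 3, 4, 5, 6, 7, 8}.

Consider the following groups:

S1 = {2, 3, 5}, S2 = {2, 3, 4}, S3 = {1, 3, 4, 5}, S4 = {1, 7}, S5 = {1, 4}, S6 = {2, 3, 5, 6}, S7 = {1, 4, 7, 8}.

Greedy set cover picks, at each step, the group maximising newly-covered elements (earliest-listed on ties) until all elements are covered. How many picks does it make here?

Greedy: pick S3 (covers 4 new) → pick S6 (covers 2 new) → pick S7 (covers 2 new). Total picks: 3.
(The true minimum cover uses only 2 groups, so greedy is not optimal here.)

3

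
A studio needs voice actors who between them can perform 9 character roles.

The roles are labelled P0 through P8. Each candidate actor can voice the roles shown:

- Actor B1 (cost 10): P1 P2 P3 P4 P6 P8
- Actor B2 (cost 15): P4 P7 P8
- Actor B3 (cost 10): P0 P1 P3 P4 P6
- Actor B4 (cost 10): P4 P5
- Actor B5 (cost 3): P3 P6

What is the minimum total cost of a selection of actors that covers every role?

B1, B2, B3, B4 together cover every role (B1 ∪ B2 ∪ B3 ∪ B4 = {P0, P1, P2, P3, P4, P5, P6, P7, P8}); total cost 10 + 15 + 10 + 10 = 45.
The greedy pick B5, B1, B3, B4, B2 costs 48; no covering selection beats 45.

45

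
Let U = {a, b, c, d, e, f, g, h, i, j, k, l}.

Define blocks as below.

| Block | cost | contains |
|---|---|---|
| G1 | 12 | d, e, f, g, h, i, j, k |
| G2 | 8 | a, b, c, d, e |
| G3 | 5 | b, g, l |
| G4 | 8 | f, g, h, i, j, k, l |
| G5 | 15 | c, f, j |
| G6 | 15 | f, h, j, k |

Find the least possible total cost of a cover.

16

G2, G4 together cover every element (G2 ∪ G4 = {a, b, c, d, e, f, g, h, i, j, k, l}); total cost 8 + 8 = 16.
No covering selection has total cost below 16.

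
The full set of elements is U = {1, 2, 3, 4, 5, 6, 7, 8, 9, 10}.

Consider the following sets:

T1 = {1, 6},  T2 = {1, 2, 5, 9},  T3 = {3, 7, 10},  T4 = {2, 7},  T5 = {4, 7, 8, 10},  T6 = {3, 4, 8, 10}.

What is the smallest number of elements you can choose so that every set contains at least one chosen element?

H = {1, 4, 7} meets every set (each contains at least one member of H), and |H| = 3.
The sets T1, T4, T6 are pairwise disjoint, so any hitting set needs a separate element for each — at least 3. Hence 3 is optimal.

3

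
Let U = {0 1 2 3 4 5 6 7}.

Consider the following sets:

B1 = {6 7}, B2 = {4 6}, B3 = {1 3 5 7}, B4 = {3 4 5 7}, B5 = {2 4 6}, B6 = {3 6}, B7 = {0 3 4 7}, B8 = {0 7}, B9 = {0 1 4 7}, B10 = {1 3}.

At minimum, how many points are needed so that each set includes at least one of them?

3

H = {0, 3, 6} meets every set (each contains at least one member of H), and |H| = 3.
The sets B2, B8, B10 are pairwise disjoint, so any hitting set needs a separate point for each — at least 3. Hence 3 is optimal.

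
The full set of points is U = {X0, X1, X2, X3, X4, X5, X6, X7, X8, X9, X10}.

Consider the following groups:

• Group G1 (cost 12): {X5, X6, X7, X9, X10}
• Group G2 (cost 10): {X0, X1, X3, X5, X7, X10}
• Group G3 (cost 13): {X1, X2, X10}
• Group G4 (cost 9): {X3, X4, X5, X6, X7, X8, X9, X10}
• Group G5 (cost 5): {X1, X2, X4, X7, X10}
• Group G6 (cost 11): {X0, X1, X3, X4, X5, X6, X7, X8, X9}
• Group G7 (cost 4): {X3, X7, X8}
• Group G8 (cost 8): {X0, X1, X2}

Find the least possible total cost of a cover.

G5, G6 together cover every point (G5 ∪ G6 = {X0, X1, X2, X3, X4, X5, X6, X7, X8, X9, X10}); total cost 5 + 11 = 16.
The greedy pick G5, G4, G8 costs 22; no covering selection beats 16.

16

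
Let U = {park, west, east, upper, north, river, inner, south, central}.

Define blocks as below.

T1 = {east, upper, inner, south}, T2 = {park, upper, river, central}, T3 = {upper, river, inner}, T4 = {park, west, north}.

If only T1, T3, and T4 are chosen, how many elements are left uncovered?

Union of T1, T3, T4 = {park, west, east, upper, north, river, inner, south}.
Not covered: central — 1 element.

1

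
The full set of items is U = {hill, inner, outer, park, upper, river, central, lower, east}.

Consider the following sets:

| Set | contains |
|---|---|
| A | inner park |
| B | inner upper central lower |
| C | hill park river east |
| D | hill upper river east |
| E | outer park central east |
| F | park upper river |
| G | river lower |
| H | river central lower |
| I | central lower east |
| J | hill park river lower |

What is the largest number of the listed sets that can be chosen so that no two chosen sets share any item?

A, G are pairwise disjoint (A={inner,park}; G={river,lower}).
Every remaining set overlaps one of these, and no 3 of the listed sets are pairwise disjoint, so 2 is the maximum.

2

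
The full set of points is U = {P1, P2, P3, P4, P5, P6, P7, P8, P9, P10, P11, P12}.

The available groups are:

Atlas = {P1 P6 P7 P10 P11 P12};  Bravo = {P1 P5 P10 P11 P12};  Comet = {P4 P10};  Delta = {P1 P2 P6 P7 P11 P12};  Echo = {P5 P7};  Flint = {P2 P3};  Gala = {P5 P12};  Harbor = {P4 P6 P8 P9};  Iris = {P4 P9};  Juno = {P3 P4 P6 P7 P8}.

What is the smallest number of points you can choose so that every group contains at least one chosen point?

H = {P2, P4, P5, P7} meets every group (each contains at least one member of H), and |H| = 4.
No choice of 3 points meets every group, so 4 is the minimum.

4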